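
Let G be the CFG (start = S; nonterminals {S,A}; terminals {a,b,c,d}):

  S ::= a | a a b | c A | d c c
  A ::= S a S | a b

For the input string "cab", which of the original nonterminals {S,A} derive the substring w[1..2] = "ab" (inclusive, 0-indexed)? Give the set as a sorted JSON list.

Convert to CNF:
  S -> T0 X5 | T2 A | T3 X6 | a
  A -> S X4 | T0 T1
  T0 -> a
  T1 -> b
  T2 -> c
  T3 -> d
  X4 -> T0 S
  X5 -> T0 T1
  X6 -> T2 T2

Fill CYK table bottom-up, restricted to cells inside w[1..2]:
  [1..1]={S,T0}  "a"  orig:{S}
  [2..2]={T1}  "b"  orig:{}
  [1..2]={A,X5}  "ab"  orig:{A}

Original NTs in T[1,2] deriving "ab": ["A"]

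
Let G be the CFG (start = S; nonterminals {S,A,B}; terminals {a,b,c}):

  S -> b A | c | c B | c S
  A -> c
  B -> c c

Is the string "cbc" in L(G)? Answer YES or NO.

Convert to CNF:
  S -> T0 B | T0 S | T1 A | c
  A -> c
  B -> T0 T0
  T0 -> c
  T1 -> b

Fill CYK table bottom-up:
  cell(0,0) c: {A,S,T0}  orig:{A,S}
  cell(1,1) b: {T1}  orig:{}
  cell(2,2) c: {A,S,T0}  orig:{A,S}
  cell(0,1) cb: ∅
  cell(1,2) bc: {S}
  cell(0,2) cbc: {S}

S ∈ T[0,2] ⇒ YES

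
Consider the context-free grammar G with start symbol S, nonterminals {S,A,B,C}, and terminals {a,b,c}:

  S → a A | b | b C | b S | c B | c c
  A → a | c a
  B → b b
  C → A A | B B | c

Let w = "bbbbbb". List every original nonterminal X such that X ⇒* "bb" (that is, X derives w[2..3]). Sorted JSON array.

CNF form of G:
  S -> T0 B | T0 T0 | T1 A | T2 C | T2 S | b
  A -> T0 T1 | a
  B -> T2 T2
  C -> A A | B B | c
  T0 -> c
  T1 -> a
  T2 -> b

CYK table (by increasing span) — only the sub-triangle for w[2..3]:
  T[2,2] 'b' = {S,T2}  orig:{S}
  T[3,3] 'b' = {S,T2}  orig:{S}
  T[2,3] 'bb' = {B,S}

Original NTs in T[2,3] deriving "bb": ["B", "S"]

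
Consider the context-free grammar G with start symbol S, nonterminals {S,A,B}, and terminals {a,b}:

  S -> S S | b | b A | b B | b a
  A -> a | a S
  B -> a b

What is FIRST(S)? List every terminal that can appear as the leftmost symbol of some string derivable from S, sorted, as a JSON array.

FIRST iteration:
round 1:
  A via A→a: +{a}
  B via B→a b: +{a}
  S via S→b: +{b}
  FIRST[S]={b}  FIRST[A]={a}  FIRST[B]={a}
round 2: (no change)
  FIRST[S]={b}  FIRST[A]={a}  FIRST[B]={a}

FIRST(S) = ["b"]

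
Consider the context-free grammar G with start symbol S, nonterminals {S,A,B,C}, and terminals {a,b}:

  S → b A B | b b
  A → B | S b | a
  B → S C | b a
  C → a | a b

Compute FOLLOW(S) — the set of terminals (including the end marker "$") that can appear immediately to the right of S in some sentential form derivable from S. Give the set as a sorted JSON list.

Compute FIRST by fixpoint:
pass 1:
  A via A→a: +{a}
  B via B→b a: +{b}
  C via C→a: +{a}
  S via S→b A B: +{b}
  S: {b}  A: {a}  B: {b}  C: {a}
pass 2:
  A via A→B: +{b}
  S: {b}  A: {a,b}  B: {b}  C: {a}
pass 3: — fixpoint
  S: {b}  A: {a,b}  B: {b}  C: {a}

Compute FOLLOW by fixpoint:
FOLLOW(S) := {$}
iter 1:
  A→S b: FOLLOW(S) ⊇ FIRST(b) = {b}; new: +{b}
  B→S C: FOLLOW(S) ⊇ FIRST(C) = {a}; new: +{a}
  S→b A B: FOLLOW(A) ⊇ FIRST(B) = {b}; new: +{b}
  S→b A B: FOLLOW(B) ⊇ FOLLOW(S) ⊇ {$,a,b}; new: +{$,a,b}
  FOLLOW(S)={$,a,b}  FOLLOW(A)={b}  FOLLOW(B)={$,a,b}  FOLLOW(C)={}
iter 2:
  B→S C: FOLLOW(C) ⊇ FOLLOW(B) ⊇ {$,a,b}; new: +{$,a,b}
  FOLLOW(S)={$,a,b}  FOLLOW(A)={b}  FOLLOW(B)={$,a,b}  FOLLOW(C)={$,a,b}
iter 3: (no change)
  FOLLOW(S)={$,a,b}  FOLLOW(A)={b}  FOLLOW(B)={$,a,b}  FOLLOW(C)={$,a,b}

FOLLOW(S) = ["$", "a", "b"]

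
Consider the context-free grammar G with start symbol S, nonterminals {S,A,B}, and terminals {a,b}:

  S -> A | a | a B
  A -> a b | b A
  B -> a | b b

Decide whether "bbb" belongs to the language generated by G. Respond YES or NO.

CNF form of G:
  S -> T0 B | T0 T1 | T1 A | a
  A -> T0 T1 | T1 A
  B -> T1 T1 | a
  T0 -> a
  T1 -> b

CYK fill:
  T[0,0] 'b' = {T1}  orig:{}
  T[1,1] 'b' = {T1}  orig:{}
  T[2,2] 'b' = {T1}  orig:{}
  T[0,1] 'bb' = {B}
  T[1,2] 'bb' = {B}
  T[0,2] 'bbb' = ∅

S ∉ T[0,2] ⇒ NO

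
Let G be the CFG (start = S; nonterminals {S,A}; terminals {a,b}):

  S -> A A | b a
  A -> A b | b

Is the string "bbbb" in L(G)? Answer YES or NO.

Convert to CNF:
  S -> A A | T0 T1
  A -> A T0 | b
  T0 -> b
  T1 -> a

CYK fill:
  T[0,0] 'b' = {A,T0}  orig:{A}
  T[1,1] 'b' = {A,T0}  orig:{A}
  T[2,2] 'b' = {A,T0}  orig:{A}
  T[3,3] 'b' = {A,T0}  orig:{A}
  T[0,1] 'bb' = {A,S}
  T[1,2] 'bb' = {A,S}
  T[2,3] 'bb' = {A,S}
  T[0,2] 'bbb' = {A,S}
  T[1,3] 'bbb' = {A,S}
  T[0,3] 'bbbb' = {A,S}

S ∈ T[0,3] ⇒ YES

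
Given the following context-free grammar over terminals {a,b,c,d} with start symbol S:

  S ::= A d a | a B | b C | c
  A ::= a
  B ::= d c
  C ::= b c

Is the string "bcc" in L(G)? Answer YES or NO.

Convert to CNF:
  S -> A X4 | T2 C | T3 B | c
  A -> a
  B -> T0 T1
  C -> T2 T1
  T0 -> d
  T1 -> c
  T2 -> b
  T3 -> a
  X4 -> T0 T3

CYK table (by increasing span):
  T[0,0] 'b' = {T2}  orig:{}
  T[1,1] 'c' = {S,T1}  orig:{S}
  T[2,2] 'c' = {S,T1}  orig:{S}
  T[0,1] 'bc' = {C}
  T[1,2] 'cc' = ∅
  T[0,2] 'bcc' = ∅

S ∉ T[0,2] ⇒ NO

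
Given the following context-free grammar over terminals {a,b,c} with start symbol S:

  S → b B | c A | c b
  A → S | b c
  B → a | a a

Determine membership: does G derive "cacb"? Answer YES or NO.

Convert to CNF:
  S -> T0 B | T1 A | T1 T0
  A -> T0 B | T0 T1 | T1 A | T1 T0
  B -> T2 T2 | a
  T0 -> b
  T1 -> c
  T2 -> a

CYK table (by increasing span):
  [0..0]={T1}  "c"  orig:{}
  [1..1]={B,T2}  "a"  orig:{B}
  [2..2]={T1}  "c"  orig:{}
  [3..3]={T0}  "b"  orig:{}
  [0..1]=∅  "ca"
  [1..2]=∅  "ac"
  [2..3]={A,S}  "cb"
  [0..2]=∅  "cac"
  [1..3]=∅  "acb"
  [0..3]=∅  "cacb"

S ∉ T[0,3] ⇒ NO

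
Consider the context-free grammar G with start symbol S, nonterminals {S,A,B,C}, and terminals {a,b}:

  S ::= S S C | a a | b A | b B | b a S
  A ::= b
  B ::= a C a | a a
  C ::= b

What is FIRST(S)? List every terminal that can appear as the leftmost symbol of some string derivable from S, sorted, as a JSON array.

FIRST iteration:
iter 1:
  A via A→b: +{b}
  B via B→a C a: +{a}
  C via C→b: +{b}
  S via S→a a: +{a}
  S via S→b A: +{b}
  FIRST(S)={a,b}  FIRST(A)={b}  FIRST(B)={a}  FIRST(C)={b}
iter 2: — fixpoint
  FIRST(S)={a,b}  FIRST(A)={b}  FIRST(B)={a}  FIRST(C)={b}

FIRST(S) = ["a", "b"]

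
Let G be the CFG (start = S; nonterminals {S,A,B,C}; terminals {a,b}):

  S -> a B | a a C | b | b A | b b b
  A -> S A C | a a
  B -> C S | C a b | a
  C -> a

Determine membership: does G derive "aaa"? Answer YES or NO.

Convert to CNF:
  S -> T0 B | T0 X4 | T1 A | T1 X5 | b
  A -> S X2 | T0 T0
  B -> C S | C X3 | a
  C -> a
  T0 -> a
  T1 -> b
  X2 -> A C
  X3 -> T0 T1
  X4 -> T0 C
  X5 -> T1 T1

Fill CYK table bottom-up:
  T[0,0] 'a' = {B,C,T0}  orig:{B,C}
  T[1,1] 'a' = {B,C,T0}  orig:{B,C}
  T[2,2] 'a' = {B,C,T0}  orig:{B,C}
  T[0,1] 'aa' = {A,S,X4}  orig:{A,S}
  T[1,2] 'aa' = {A,S,X4}  orig:{A,S}
  T[0,2] 'aaa' = {B,S,X2}  orig:{B,S}

S ∈ T[0,2] ⇒ YES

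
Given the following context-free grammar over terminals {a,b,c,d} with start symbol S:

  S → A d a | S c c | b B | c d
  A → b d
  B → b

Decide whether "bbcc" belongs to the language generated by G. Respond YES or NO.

Convert to CNF:
  S -> A X4 | S X5 | T0 B | T3 T1
  A -> T0 T1
  B -> b
  T0 -> b
  T1 -> d
  T2 -> a
  T3 -> c
  X4 -> T1 T2
  X5 -> T3 T3

CYK fill:
  T[0,0] 'b' = {B,T0}  orig:{B}
  T[1,1] 'b' = {B,T0}  orig:{B}
  T[2,2] 'c' = {T3}  orig:{}
  T[3,3] 'c' = {T3}  orig:{}
  T[0,1] 'bb' = {S}
  T[1,2] 'bc' = ∅
  T[2,3] 'cc' = {X5}  orig:{}
  T[0,2] 'bbc' = ∅
  T[1,3] 'bcc' = ∅
  T[0,3] 'bbcc' = {S}

S ∈ T[0,3] ⇒ YES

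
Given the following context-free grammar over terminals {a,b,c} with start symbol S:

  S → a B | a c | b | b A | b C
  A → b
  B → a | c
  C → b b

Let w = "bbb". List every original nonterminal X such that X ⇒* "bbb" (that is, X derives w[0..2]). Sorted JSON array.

CNF form of G:
  S -> T0 A | T0 C | T1 B | T1 T2 | b
  A -> b
  B -> a | c
  C -> T0 T0
  T0 -> b
  T1 -> a
  T2 -> c

CYK fill — only the sub-triangle for w[0..2]:
  [0..0]={A,S,T0}  "b"  orig:{A,S}
  [1..1]={A,S,T0}  "b"  orig:{A,S}
  [2..2]={A,S,T0}  "b"  orig:{A,S}
  [0..1]={C,S}  "bb"
  [1..2]={C,S}  "bb"
  [0..2]={S}  "bbb"

Original NTs in T[0,2] deriving "bbb": ["S"]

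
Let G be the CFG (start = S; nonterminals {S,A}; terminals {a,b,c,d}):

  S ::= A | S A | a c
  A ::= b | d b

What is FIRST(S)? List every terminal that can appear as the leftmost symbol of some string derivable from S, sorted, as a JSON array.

FIRST iteration:
pass 1:
  A via A→b: +{b}
  A via A→d b: +{d}
  S via S→A: +{b,d}
  S via S→a c: +{a}
  FIRST[S]={a,b,d}  FIRST[A]={b,d}
pass 2: (no change)
  FIRST[S]={a,b,d}  FIRST[A]={b,d}

FIRST(S) = ["a", "b", "d"]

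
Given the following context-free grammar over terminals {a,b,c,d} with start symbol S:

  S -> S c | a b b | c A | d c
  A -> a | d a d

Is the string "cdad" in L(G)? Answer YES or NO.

Convert to CNF:
  S -> S T2 | T0 T2 | T1 X5 | T2 A
  A -> T0 X4 | a
  T0 -> d
  T1 -> a
  T2 -> c
  T3 -> b
  X4 -> T1 T0
  X5 -> T3 T3

CYK fill:
  [0..0]={T2}  "c"  orig:{}
  [1..1]={T0}  "d"  orig:{}
  [2..2]={A,T1}  "a"  orig:{A}
  [3..3]={T0}  "d"  orig:{}
  [0..1]=∅  "cd"
  [1..2]=∅  "da"
  [2..3]={X4}  "ad"  orig:{}
  [0..2]=∅  "cda"
  [1..3]={A}  "dad"
  [0..3]={S}  "cdad"

S ∈ T[0,3] ⇒ YES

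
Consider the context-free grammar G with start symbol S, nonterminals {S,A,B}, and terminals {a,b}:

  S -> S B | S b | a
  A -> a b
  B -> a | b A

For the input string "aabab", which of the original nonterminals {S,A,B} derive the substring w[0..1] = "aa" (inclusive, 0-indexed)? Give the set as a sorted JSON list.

CNF form of G:
  S -> S B | S T1 | a
  A -> T0 T1
  B -> T1 A | a
  T0 -> a
  T1 -> b

CYK table (by increasing span) (cells [i..j] with 0 ≤ i ≤ j ≤ 1 only):
  cell(0,0) a: {B,S,T0}  orig:{B,S}
  cell(1,1) a: {B,S,T0}  orig:{B,S}
  cell(0,1) aa: {S}

Original NTs in T[0,1] deriving "aa": ["S"]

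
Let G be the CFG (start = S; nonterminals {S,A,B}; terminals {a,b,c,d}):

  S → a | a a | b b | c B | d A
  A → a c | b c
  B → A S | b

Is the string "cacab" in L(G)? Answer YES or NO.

CNF form of G:
  S -> T0 T0 | T1 B | T2 T2 | T3 A | a
  A -> T0 T1 | T2 T1
  B -> A S | b
  T0 -> a
  T1 -> c
  T2 -> b
  T3 -> d

CYK table (by increasing span):
  T[0,0] 'c' = {T1}  orig:{}
  T[1,1] 'a' = {S,T0}  orig:{S}
  T[2,2] 'c' = {T1}  orig:{}
  T[3,3] 'a' = {S,T0}  orig:{S}
  T[4,4] 'b' = {B,T2}  orig:{B}
  T[0,1] 'ca' = ∅
  T[1,2] 'ac' = {A}
  T[2,3] 'ca' = ∅
  T[3,4] 'ab' = ∅
  T[0,2] 'cac' = ∅
  T[1,3] 'aca' = {B}
  T[2,4] 'cab' = ∅
  T[0,3] 'caca' = {S}
  T[1,4] 'acab' = ∅
  T[0,4] 'cacab' = ∅

S ∉ T[0,4] ⇒ NO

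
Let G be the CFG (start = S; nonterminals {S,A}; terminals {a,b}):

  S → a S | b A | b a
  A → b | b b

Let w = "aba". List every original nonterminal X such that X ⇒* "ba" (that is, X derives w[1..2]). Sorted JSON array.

CNF form of G:
  S -> T0 A | T0 T1 | T1 S
  A -> T0 T0 | b
  T0 -> b
  T1 -> a

Fill CYK table bottom-up (cells [i..j] with 1 ≤ i ≤ j ≤ 2 only):
  cell(1,1) b: {A,T0}  orig:{A}
  cell(2,2) a: {T1}  orig:{}
  cell(1,2) ba: {S}

Original NTs in T[1,2] deriving "ba": ["S"]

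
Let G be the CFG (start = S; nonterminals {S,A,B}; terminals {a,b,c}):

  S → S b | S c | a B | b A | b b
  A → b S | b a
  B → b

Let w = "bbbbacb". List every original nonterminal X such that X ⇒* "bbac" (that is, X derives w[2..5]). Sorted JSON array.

CNF form of G:
  S -> S T0 | S T2 | T0 A | T0 T0 | T1 B
  A -> T0 S | T0 T1
  B -> b
  T0 -> b
  T1 -> a
  T2 -> c

CYK table (by increasing span) (cells [i..j] with 2 ≤ i ≤ j ≤ 5 only):
  cell(2,2) b: {B,T0}  orig:{B}
  cell(3,3) b: {B,T0}  orig:{B}
  cell(4,4) a: {T1}  orig:{}
  cell(5,5) c: {T2}  orig:{}
  cell(2,3) bb: {S}
  cell(3,4) ba: {A}
  cell(4,5) ac: ∅
  cell(2,4) bba: {S}
  cell(3,5) bac: ∅
  cell(2,5) bbac: {S}

Original NTs in T[2,5] deriving "bbac": ["S"]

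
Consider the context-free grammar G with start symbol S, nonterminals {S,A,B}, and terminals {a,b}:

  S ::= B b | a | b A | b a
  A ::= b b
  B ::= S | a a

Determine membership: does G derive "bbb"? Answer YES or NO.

CNF form of G:
  S -> B T0 | T0 A | T0 T1 | a
  A -> T0 T0
  B -> B T0 | T0 A | T0 T1 | T1 T1 | a
  T0 -> b
  T1 -> a

CYK table (by increasing span):
  T[0,0] 'b' = {T0}  orig:{}
  T[1,1] 'b' = {T0}  orig:{}
  T[2,2] 'b' = {T0}  orig:{}
  T[0,1] 'bb' = {A}
  T[1,2] 'bb' = {A}
  T[0,2] 'bbb' = {B,S}

S ∈ T[0,2] ⇒ YES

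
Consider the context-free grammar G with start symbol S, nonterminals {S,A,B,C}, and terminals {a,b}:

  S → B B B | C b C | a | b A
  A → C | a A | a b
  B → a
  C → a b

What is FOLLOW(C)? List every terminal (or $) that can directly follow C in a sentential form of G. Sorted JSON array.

FIRST iteration:
pass 1:
  A via A→a A: +{a}
  B via B→a: +{a}
  C via C→a b: +{a}
  S via S→B B B: +{a}
  S via S→b A: +{b}
  FIRST(S)={a,b}  FIRST(A)={a}  FIRST(B)={a}  FIRST(C)={a}
pass 2: (no change)
  FIRST(S)={a,b}  FIRST(A)={a}  FIRST(B)={a}  FIRST(C)={a}

FOLLOW iteration:
seed FOLLOW(S) with $
iter 1:
  S→B B B: FOLLOW(B) ⊇ FIRST(B) = {a}; new: +{a}
  S→B B B: FOLLOW(B) ⊇ FOLLOW(S) ⊇ {$}; new: +{$}
  S→C b C: FOLLOW(C) ⊇ FIRST(b) = {b}; new: +{b}
  S→C b C: FOLLOW(C) ⊇ FOLLOW(S) ⊇ {$}; new: +{$}
  S→b A: FOLLOW(A) ⊇ FOLLOW(S) ⊇ {$}; new: +{$}
  FOLLOW[S]={$}  FOLLOW[A]={$}  FOLLOW[B]={$,a}  FOLLOW[C]={$,b}
iter 2: (no change)
  FOLLOW[S]={$}  FOLLOW[A]={$}  FOLLOW[B]={$,a}  FOLLOW[C]={$,b}

FOLLOW(C) = ["$", "b"]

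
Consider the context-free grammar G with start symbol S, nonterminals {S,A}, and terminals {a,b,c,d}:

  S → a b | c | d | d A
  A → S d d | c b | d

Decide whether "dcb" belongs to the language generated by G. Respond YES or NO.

Convert to CNF:
  S -> T0 A | T3 T2 | c | d
  A -> S X4 | T1 T2 | d
  T0 -> d
  T1 -> c
  T2 -> b
  T3 -> a
  X4 -> T0 T0

CYK table (by increasing span):
  cell(0,0) d: {A,S,T0}  orig:{A,S}
  cell(1,1) c: {S,T1}  orig:{S}
  cell(2,2) b: {T2}  orig:{}
  cell(0,1) dc: ∅
  cell(1,2) cb: {A}
  cell(0,2) dcb: {S}

S ∈ T[0,2] ⇒ YES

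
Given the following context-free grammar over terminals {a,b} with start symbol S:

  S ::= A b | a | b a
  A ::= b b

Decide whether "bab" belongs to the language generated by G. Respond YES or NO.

CNF form of G:
  S -> A T0 | T0 T1 | a
  A -> T0 T0
  T0 -> b
  T1 -> a

Fill CYK table bottom-up:
  T[0,0] 'b' = {T0}  orig:{}
  T[1,1] 'a' = {S,T1}  orig:{S}
  T[2,2] 'b' = {T0}  orig:{}
  T[0,1] 'ba' = {S}
  T[1,2] 'ab' = ∅
  T[0,2] 'bab' = ∅

S ∉ T[0,2] ⇒ NO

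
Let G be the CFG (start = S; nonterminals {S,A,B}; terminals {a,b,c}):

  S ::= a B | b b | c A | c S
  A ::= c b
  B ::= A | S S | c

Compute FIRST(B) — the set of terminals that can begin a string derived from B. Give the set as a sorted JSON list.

FIRST sets, iterate to fixpoint:
iter 1:
  A via A→c b: +{c}
  B via B→A: +{c}
  S via S→a B: +{a}
  S via S→b b: +{b}
  S via S→c A: +{c}
  FIRST(S)={a,b,c}  FIRST(A)={c}  FIRST(B)={c}
iter 2:
  B via B→S S: +{a,b}
  FIRST(S)={a,b,c}  FIRST(A)={c}  FIRST(B)={a,b,c}
iter 3: (stable)
  FIRST(S)={a,b,c}  FIRST(A)={c}  FIRST(B)={a,b,c}

FIRST(B) = ["a", "b", "c"]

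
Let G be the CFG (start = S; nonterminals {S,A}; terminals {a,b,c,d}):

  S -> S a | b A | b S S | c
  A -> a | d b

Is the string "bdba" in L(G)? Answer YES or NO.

CNF form of G:
  S -> S T2 | T1 A | T1 X3 | c
  A -> T0 T1 | a
  T0 -> d
  T1 -> b
  T2 -> a
  X3 -> S S

CYK table (by increasing span):
  [0..0]={T1}  "b"  orig:{}
  [1..1]={T0}  "d"  orig:{}
  [2..2]={T1}  "b"  orig:{}
  [3..3]={A,T2}  "a"  orig:{A}
  [0..1]=∅  "bd"
  [1..2]={A}  "db"
  [2..3]={S}  "ba"
  [0..2]={S}  "bdb"
  [1..3]=∅  "dba"
  [0..3]={S}  "bdba"

S ∈ T[0,3] ⇒ YES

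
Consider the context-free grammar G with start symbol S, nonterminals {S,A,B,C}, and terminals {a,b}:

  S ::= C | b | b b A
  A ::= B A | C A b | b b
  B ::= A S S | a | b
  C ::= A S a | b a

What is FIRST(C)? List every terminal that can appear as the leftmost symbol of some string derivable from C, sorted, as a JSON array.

FIRST sets, iterate to fixpoint:
pass 1:
  A via A→b b: +{b}
  B via B→A S S: +{b}
  B via B→a: +{a}
  C via C→A S a: +{b}
  S via S→C: +{b}
  FIRST(S)={b}  FIRST(A)={b}  FIRST(B)={a,b}  FIRST(C)={b}
pass 2:
  A via A→B A: +{a}
  C via C→A S a: +{a}
  S via S→C: +{a}
  FIRST(S)={a,b}  FIRST(A)={a,b}  FIRST(B)={a,b}  FIRST(C)={a,b}
pass 3: done
  FIRST(S)={a,b}  FIRST(A)={a,b}  FIRST(B)={a,b}  FIRST(C)={a,b}

FIRST(C) = ["a", "b"]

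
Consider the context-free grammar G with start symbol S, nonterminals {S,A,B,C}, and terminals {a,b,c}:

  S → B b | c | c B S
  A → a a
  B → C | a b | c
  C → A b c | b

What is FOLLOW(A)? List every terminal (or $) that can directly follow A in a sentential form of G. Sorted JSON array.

FIRST sets, iterate to fixpoint:
pass 1:
  A via A→a a: +{a}
  B via B→a b: +{a}
  B via B→c: +{c}
  C via C→A b c: +{a}
  C via C→b: +{b}
  S via S→B b: +{a,c}
  FIRST[S]={a,c}  FIRST[A]={a}  FIRST[B]={a,c}  FIRST[C]={a,b}
pass 2:
  B via B→C: +{b}
  S via S→B b: +{b}
  FIRST[S]={a,b,c}  FIRST[A]={a}  FIRST[B]={a,b,c}  FIRST[C]={a,b}
pass 3: done
  FIRST[S]={a,b,c}  FIRST[A]={a}  FIRST[B]={a,b,c}  FIRST[C]={a,b}

FOLLOW iteration:
FOLLOW(S) := {$}
pass 1:
  C→A b c: FOLLOW(A) ⊇ FIRST(b) = {b}; new: +{b}
  S→B b: FOLLOW(B) ⊇ FIRST(b) = {b}; new: +{b}
  S→c B S: FOLLOW(B) ⊇ FIRST(S) = {a,b,c}; new: +{a,c}
  S: {$}  A: {b}  B: {a,b,c}  C: {}
pass 2:
  B→C: FOLLOW(C) ⊇ FOLLOW(B) ⊇ {a,b,c}; new: +{a,b,c}
  S: {$}  A: {b}  B: {a,b,c}  C: {a,b,c}
pass 3: (stable)
  S: {$}  A: {b}  B: {a,b,c}  C: {a,b,c}

FOLLOW(A) = ["b"]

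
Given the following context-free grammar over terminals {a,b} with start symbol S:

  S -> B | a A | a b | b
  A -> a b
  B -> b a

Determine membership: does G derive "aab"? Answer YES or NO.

CNF form of G:
  S -> T0 A | T0 T1 | T1 T0 | b
  A -> T0 T1
  B -> T1 T0
  T0 -> a
  T1 -> b

Fill CYK table bottom-up:
  cell(0,0) a: {T0}  orig:{}
  cell(1,1) a: {T0}  orig:{}
  cell(2,2) b: {S,T1}  orig:{S}
  cell(0,1) aa: ∅
  cell(1,2) ab: {A,S}
  cell(0,2) aab: {S}

S ∈ T[0,2] ⇒ YES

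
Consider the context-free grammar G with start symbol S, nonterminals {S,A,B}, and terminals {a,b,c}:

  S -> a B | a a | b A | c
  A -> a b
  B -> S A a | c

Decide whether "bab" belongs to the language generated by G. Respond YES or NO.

CNF form of G:
  S -> T0 B | T0 T0 | T1 A | c
  A -> T0 T1
  B -> S X2 | c
  T0 -> a
  T1 -> b
  X2 -> A T0

Fill CYK table bottom-up:
  [0..0]={T1}  "b"  orig:{}
  [1..1]={T0}  "a"  orig:{}
  [2..2]={T1}  "b"  orig:{}
  [0..1]=∅  "ba"
  [1..2]={A}  "ab"
  [0..2]={S}  "bab"

S ∈ T[0,2] ⇒ YES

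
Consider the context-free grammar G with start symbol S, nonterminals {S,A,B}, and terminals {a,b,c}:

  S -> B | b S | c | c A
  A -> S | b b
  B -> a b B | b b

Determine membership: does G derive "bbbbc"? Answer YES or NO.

CNF form of G:
  S -> T0 X5 | T1 S | T1 T1 | T2 A | c
  A -> T0 X3 | T1 S | T1 T1 | T2 A | c
  B -> T0 X4 | T1 T1
  T0 -> a
  T1 -> b
  T2 -> c
  X3 -> T1 B
  X4 -> T1 B
  X5 -> T1 B

Fill CYK table bottom-up:
  [0..0]={T1}  "b"  orig:{}
  [1..1]={T1}  "b"  orig:{}
  [2..2]={T1}  "b"  orig:{}
  [3..3]={T1}  "b"  orig:{}
  [4..4]={A,S,T2}  "c"  orig:{A,S}
  [0..1]={A,B,S}  "bb"
  [1..2]={A,B,S}  "bb"
  [2..3]={A,B,S}  "bb"
  [3..4]={A,S}  "bc"
  [0..2]={A,S,X3,X4,X5}  "bbb"  orig:{A,S}
  [1..3]={A,S,X3,X4,X5}  "bbb"  orig:{A,S}
  [2..4]={A,S}  "bbc"
  [0..3]={A,S}  "bbbb"
  [1..4]={A,S}  "bbbc"
  [0..4]={A,S}  "bbbbc"

S ∈ T[0,4] ⇒ YES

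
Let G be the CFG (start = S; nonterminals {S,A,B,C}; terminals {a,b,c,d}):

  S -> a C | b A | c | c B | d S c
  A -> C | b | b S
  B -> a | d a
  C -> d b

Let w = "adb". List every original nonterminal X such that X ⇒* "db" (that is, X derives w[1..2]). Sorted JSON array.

Convert to CNF:
  S -> T0 A | T1 X4 | T2 C | T3 B | c
  A -> T0 S | T1 T0 | b
  B -> T1 T2 | a
  C -> T1 T0
  T0 -> b
  T1 -> d
  T2 -> a
  T3 -> c
  X4 -> S T3

CYK table (by increasing span) — only the sub-triangle for w[1..2]:
  [1..1]={T1}  "d"  orig:{}
  [2..2]={A,T0}  "b"  orig:{A}
  [1..2]={A,C}  "db"

Original NTs in T[1,2] deriving "db": ["A", "C"]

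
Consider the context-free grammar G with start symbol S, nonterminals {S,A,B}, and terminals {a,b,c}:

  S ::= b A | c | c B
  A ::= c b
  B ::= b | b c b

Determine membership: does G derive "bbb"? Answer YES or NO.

Convert to CNF:
  S -> T0 B | T1 A | c
  A -> T0 T1
  B -> T1 X2 | b
  T0 -> c
  T1 -> b
  X2 -> T0 T1

CYK fill:
  cell(0,0) b: {B,T1}  orig:{B}
  cell(1,1) b: {B,T1}  orig:{B}
  cell(2,2) b: {B,T1}  orig:{B}
  cell(0,1) bb: ∅
  cell(1,2) bb: ∅
  cell(0,2) bbb: ∅

S ∉ T[0,2] ⇒ NO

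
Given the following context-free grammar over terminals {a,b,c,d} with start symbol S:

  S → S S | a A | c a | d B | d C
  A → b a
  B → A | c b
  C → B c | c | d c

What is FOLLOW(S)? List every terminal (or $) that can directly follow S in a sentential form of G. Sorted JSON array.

Compute FIRST by fixpoint:
round 1:
  A via A→b a: +{b}
  B via B→A: +{b}
  B via B→c b: +{c}
  C via C→B c: +{b,c}
  C via C→d c: +{d}
  S via S→a A: +{a}
  S via S→c a: +{c}
  S via S→d B: +{d}
  S: {a,c,d}  A: {b}  B: {b,c}  C: {b,c,d}
round 2: (no change)
  S: {a,c,d}  A: {b}  B: {b,c}  C: {b,c,d}

Compute FOLLOW by fixpoint:
seed FOLLOW(S) with $
round 1:
  C→B c: FOLLOW(B) ⊇ FIRST(c) = {c}; new: +{c}
  S→S S: FOLLOW(S) ⊇ FIRST(S) = {a,c,d}; new: +{a,c,d}
  S→a A: FOLLOW(A) ⊇ FOLLOW(S) ⊇ {$,a,c,d}; new: +{$,a,c,d}
  S→d B: FOLLOW(B) ⊇ FOLLOW(S) ⊇ {$,a,c,d}; new: +{$,a,d}
  S→d C: FOLLOW(C) ⊇ FOLLOW(S) ⊇ {$,a,c,d}; new: +{$,a,c,d}
  FOLLOW[S]={$,a,c,d}  FOLLOW[A]={$,a,c,d}  FOLLOW[B]={$,a,c,d}  FOLLOW[C]={$,a,c,d}
round 2: — fixpoint
  FOLLOW[S]={$,a,c,d}  FOLLOW[A]={$,a,c,d}  FOLLOW[B]={$,a,c,d}  FOLLOW[C]={$,a,c,d}

FOLLOW(S) = ["$", "a", "c", "d"]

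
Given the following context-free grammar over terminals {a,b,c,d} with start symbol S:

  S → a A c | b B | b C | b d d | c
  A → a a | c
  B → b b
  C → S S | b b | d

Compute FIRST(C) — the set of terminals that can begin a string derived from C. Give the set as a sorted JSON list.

FIRST iteration:
round 1:
  A via A→a a: +{a}
  A via A→c: +{c}
  B via B→b b: +{b}
  C via C→b b: +{b}
  C via C→d: +{d}
  S via S→a A c: +{a}
  S via S→b B: +{b}
  S via S→c: +{c}
  FIRST(S)={a,b,c}  FIRST(A)={a,c}  FIRST(B)={b}  FIRST(C)={b,d}
round 2:
  C via C→S S: +{a,c}
  FIRST(S)={a,b,c}  FIRST(A)={a,c}  FIRST(B)={b}  FIRST(C)={a,b,c,d}
round 3: (stable)
  FIRST(S)={a,b,c}  FIRST(A)={a,c}  FIRST(B)={b}  FIRST(C)={a,b,c,d}

FIRST(C) = ["a", "b", "c", "d"]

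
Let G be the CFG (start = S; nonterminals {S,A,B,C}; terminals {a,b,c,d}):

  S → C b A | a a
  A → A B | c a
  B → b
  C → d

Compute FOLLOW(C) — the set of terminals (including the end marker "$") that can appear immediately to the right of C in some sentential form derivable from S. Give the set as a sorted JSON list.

Compute FIRST by fixpoint:
[1]
  A via A→c a: +{c}
  B via B→b: +{b}
  C via C→d: +{d}
  S via S→C b A: +{d}
  S via S→a a: +{a}
  S: {a,d}  A: {c}  B: {b}  C: {d}
[2] (stable)
  S: {a,d}  A: {c}  B: {b}  C: {d}

FOLLOW sets:
initialize: $ ∈ FOLLOW(S)
round 1:
  A→A B: FOLLOW(A) ⊇ FIRST(B) = {b}; new: +{b}
  A→A B: FOLLOW(B) ⊇ FOLLOW(A) ⊇ {b}; new: +{b}
  S→C b A: FOLLOW(C) ⊇ FIRST(b) = {b}; new: +{b}
  S→C b A: FOLLOW(A) ⊇ FOLLOW(S) ⊇ {$}; new: +{$}
  FOLLOW[S]={$}  FOLLOW[A]={$,b}  FOLLOW[B]={b}  FOLLOW[C]={b}
round 2:
  A→A B: FOLLOW(B) ⊇ FOLLOW(A) ⊇ {$,b}; new: +{$}
  FOLLOW[S]={$}  FOLLOW[A]={$,b}  FOLLOW[B]={$,b}  FOLLOW[C]={b}
round 3: (no change)
  FOLLOW[S]={$}  FOLLOW[A]={$,b}  FOLLOW[B]={$,b}  FOLLOW[C]={b}

FOLLOW(C) = ["b"]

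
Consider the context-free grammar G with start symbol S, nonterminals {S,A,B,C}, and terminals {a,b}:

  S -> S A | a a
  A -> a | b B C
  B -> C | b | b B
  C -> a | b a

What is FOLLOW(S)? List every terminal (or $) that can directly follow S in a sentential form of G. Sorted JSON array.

FIRST iteration:
pass 1:
  A via A→a: +{a}
  A via A→b B C: +{b}
  B via B→b: +{b}
  C via C→a: +{a}
  C via C→b a: +{b}
  S via S→a a: +{a}
  FIRST(S)={a}  FIRST(A)={a,b}  FIRST(B)={b}  FIRST(C)={a,b}
pass 2:
  B via B→C: +{a}
  FIRST(S)={a}  FIRST(A)={a,b}  FIRST(B)={a,b}  FIRST(C)={a,b}
pass 3: (no change)
  FIRST(S)={a}  FIRST(A)={a,b}  FIRST(B)={a,b}  FIRST(C)={a,b}

Compute FOLLOW by fixpoint:
seed FOLLOW(S) with $
[1]
  A→b B C: FOLLOW(B) ⊇ FIRST(C) = {a,b}; new: +{a,b}
  B→C: FOLLOW(C) ⊇ FOLLOW(B) ⊇ {a,b}; new: +{a,b}
  S→S A: FOLLOW(S) ⊇ FIRST(A) = {a,b}; new: +{a,b}
  S→S A: FOLLOW(A) ⊇ FOLLOW(S) ⊇ {$,a,b}; new: +{$,a,b}
  S: {$,a,b}  A: {$,a,b}  B: {a,b}  C: {a,b}
[2]
  A→b B C: FOLLOW(C) ⊇ FOLLOW(A) ⊇ {$,a,b}; new: +{$}
  S: {$,a,b}  A: {$,a,b}  B: {a,b}  C: {$,a,b}
[3] (stable)
  S: {$,a,b}  A: {$,a,b}  B: {a,b}  C: {$,a,b}

FOLLOW(S) = ["$", "a", "b"]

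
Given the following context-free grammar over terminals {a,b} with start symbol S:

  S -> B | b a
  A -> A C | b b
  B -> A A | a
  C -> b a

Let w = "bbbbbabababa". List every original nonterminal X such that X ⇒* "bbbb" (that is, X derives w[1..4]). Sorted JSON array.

CNF form of G:
  S -> A A | T0 T1 | a
  A -> A C | T0 T0
  B -> A A | a
  C -> T0 T1
  T0 -> b
  T1 -> a

CYK fill, restricted to cells inside w[1..4]:
  cell(1,1) b: {T0}  orig:{}
  cell(2,2) b: {T0}  orig:{}
  cell(3,3) b: {T0}  orig:{}
  cell(4,4) b: {T0}  orig:{}
  cell(1,2) bb: {A}
  cell(2,3) bb: {A}
  cell(3,4) bb: {A}
  cell(1,3) bbb: ∅
  cell(2,4) bbb: ∅
  cell(1,4) bbbb: {B,S}

Original NTs in T[1,4] deriving "bbbb": ["B", "S"]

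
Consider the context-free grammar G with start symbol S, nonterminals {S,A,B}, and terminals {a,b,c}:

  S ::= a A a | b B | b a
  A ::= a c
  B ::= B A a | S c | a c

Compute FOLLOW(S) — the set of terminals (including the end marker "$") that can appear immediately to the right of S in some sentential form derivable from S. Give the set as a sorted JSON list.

FIRST iteration:
iter 1:
  A via A→a c: +{a}
  B via B→a c: +{a}
  S via S→a A a: +{a}
  S via S→b B: +{b}
  FIRST(S)={a,b}  FIRST(A)={a}  FIRST(B)={a}
iter 2:
  B via B→S c: +{b}
  FIRST(S)={a,b}  FIRST(A)={a}  FIRST(B)={a,b}
iter 3: (stable)
  FIRST(S)={a,b}  FIRST(A)={a}  FIRST(B)={a,b}

FOLLOW iteration:
FOLLOW(S) := {$}
pass 1:
  B→B A a: FOLLOW(B) ⊇ FIRST(A) = {a}; new: +{a}
  B→B A a: FOLLOW(A) ⊇ FIRST(a) = {a}; new: +{a}
  B→S c: FOLLOW(S) ⊇ FIRST(c) = {c}; new: +{c}
  S→b B: FOLLOW(B) ⊇ FOLLOW(S) ⊇ {$,c}; new: +{$,c}
  FOLLOW(S)={$,c}  FOLLOW(A)={a}  FOLLOW(B)={$,a,c}
pass 2: done
  FOLLOW(S)={$,c}  FOLLOW(A)={a}  FOLLOW(B)={$,a,c}

FOLLOW(S) = ["$", "c"]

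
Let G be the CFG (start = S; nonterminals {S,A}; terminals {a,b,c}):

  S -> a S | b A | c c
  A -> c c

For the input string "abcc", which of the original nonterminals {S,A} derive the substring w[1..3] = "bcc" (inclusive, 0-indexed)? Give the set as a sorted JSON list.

CNF form of G:
  S -> T0 T0 | T1 S | T2 A
  A -> T0 T0
  T0 -> c
  T1 -> a
  T2 -> b

Fill CYK table bottom-up — only the sub-triangle for w[1..3]:
  T[1,1] 'b' = {T2}  orig:{}
  T[2,2] 'c' = {T0}  orig:{}
  T[3,3] 'c' = {T0}  orig:{}
  T[1,2] 'bc' = ∅
  T[2,3] 'cc' = {A,S}
  T[1,3] 'bcc' = {S}

Original NTs in T[1,3] deriving "bcc": ["S"]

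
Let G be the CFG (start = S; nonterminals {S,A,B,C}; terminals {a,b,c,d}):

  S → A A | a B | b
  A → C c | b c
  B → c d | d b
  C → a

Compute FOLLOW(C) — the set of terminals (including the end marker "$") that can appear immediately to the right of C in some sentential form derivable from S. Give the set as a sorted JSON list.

Compute FIRST by fixpoint:
[1]
  A via A→b c: +{b}
  B via B→c d: +{c}
  B via B→d b: +{d}
  C via C→a: +{a}
  S via S→A A: +{b}
  S via S→a B: +{a}
  S: {a,b}  A: {b}  B: {c,d}  C: {a}
[2]
  A via A→C c: +{a}
  S: {a,b}  A: {a,b}  B: {c,d}  C: {a}
[3] (stable)
  S: {a,b}  A: {a,b}  B: {c,d}  C: {a}

FOLLOW iteration:
seed FOLLOW(S) with $
[1]
  A→C c: FOLLOW(C) ⊇ FIRST(c) = {c}; new: +{c}
  S→A A: FOLLOW(A) ⊇ FIRST(A) = {a,b}; new: +{a,b}
  S→A A: FOLLOW(A) ⊇ FOLLOW(S) ⊇ {$}; new: +{$}
  S→a B: FOLLOW(B) ⊇ FOLLOW(S) ⊇ {$}; new: +{$}
  FOLLOW[S]={$}  FOLLOW[A]={$,a,b}  FOLLOW[B]={$}  FOLLOW[C]={c}
[2] — fixpoint
  FOLLOW[S]={$}  FOLLOW[A]={$,a,b}  FOLLOW[B]={$}  FOLLOW[C]={c}

FOLLOW(C) = ["c"]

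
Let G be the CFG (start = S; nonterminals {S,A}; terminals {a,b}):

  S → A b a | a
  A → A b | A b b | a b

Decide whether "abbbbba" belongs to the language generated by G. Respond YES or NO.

Convert to CNF:
  S -> A X3 | a
  A -> A T0 | A X2 | T1 T0
  T0 -> b
  T1 -> a
  X2 -> T0 T0
  X3 -> T0 T1

CYK table (by increasing span):
  T[0,0] 'a' = {S,T1}  orig:{S}
  T[1,1] 'b' = {T0}  orig:{}
  T[2,2] 'b' = {T0}  orig:{}
  T[3,3] 'b' = {T0}  orig:{}
  T[4,4] 'b' = {T0}  orig:{}
  T[5,5] 'b' = {T0}  orig:{}
  T[6,6] 'a' = {S,T1}  orig:{S}
  T[0,1] 'ab' = {A}
  T[1,2] 'bb' = {X2}  orig:{}
  T[2,3] 'bb' = {X2}  orig:{}
  T[3,4] 'bb' = {X2}  orig:{}
  T[4,5] 'bb' = {X2}  orig:{}
  T[5,6] 'ba' = {X3}  orig:{}
  T[0,2] 'abb' = {A}
  T[1,3] 'bbb' = ∅
  T[2,4] 'bbb' = ∅
  T[3,5] 'bbb' = ∅
  T[4,6] 'bba' = ∅
  T[0,3] 'abbb' = {A}
  T[1,4] 'bbbb' = ∅
  T[2,5] 'bbbb' = ∅
  T[3,6] 'bbba' = ∅
  T[0,4] 'abbbb' = {A}
  T[1,5] 'bbbbb' = ∅
  T[2,6] 'bbbba' = ∅
  T[0,5] 'abbbbb' = {A}
  T[1,6] 'bbbbba' = ∅
  T[0,6] 'abbbbba' = {S}

S ∈ T[0,6] ⇒ YES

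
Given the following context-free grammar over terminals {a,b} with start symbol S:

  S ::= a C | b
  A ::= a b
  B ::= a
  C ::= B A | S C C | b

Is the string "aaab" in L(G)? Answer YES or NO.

Convert to CNF:
  S -> T0 C | b
  A -> T0 T1
  B -> a
  C -> B A | S X2 | b
  T0 -> a
  T1 -> b
  X2 -> C C

CYK table (by increasing span):
  [0..0]={B,T0}  "a"  orig:{B}
  [1..1]={B,T0}  "a"  orig:{B}
  [2..2]={B,T0}  "a"  orig:{B}
  [3..3]={C,S,T1}  "b"  orig:{C,S}
  [0..1]=∅  "aa"
  [1..2]=∅  "aa"
  [2..3]={A,S}  "ab"
  [0..2]=∅  "aaa"
  [1..3]={C}  "aab"
  [0..3]={S}  "aaab"

S ∈ T[0,3] ⇒ YES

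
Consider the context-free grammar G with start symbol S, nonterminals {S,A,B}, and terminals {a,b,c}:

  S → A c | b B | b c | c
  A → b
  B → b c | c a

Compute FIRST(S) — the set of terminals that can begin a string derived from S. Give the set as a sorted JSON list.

FIRST iteration:
[1]
  A via A→b: +{b}
  B via B→b c: +{b}
  B via B→c a: +{c}
  S via S→A c: +{b}
  S via S→c: +{c}
  FIRST(S)={b,c}  FIRST(A)={b}  FIRST(B)={b,c}
[2] done
  FIRST(S)={b,c}  FIRST(A)={b}  FIRST(B)={b,c}

FIRST(S) = ["b", "c"]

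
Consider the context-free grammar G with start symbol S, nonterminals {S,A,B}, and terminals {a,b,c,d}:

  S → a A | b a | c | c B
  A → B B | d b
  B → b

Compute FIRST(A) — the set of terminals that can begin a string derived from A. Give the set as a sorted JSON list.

FIRST sets, iterate to fixpoint:
iter 1:
  A via A→d b: +{d}
  B via B→b: +{b}
  S via S→a A: +{a}
  S via S→b a: +{b}
  S via S→c: +{c}
  S: {a,b,c}  A: {d}  B: {b}
iter 2:
  A via A→B B: +{b}
  S: {a,b,c}  A: {b,d}  B: {b}
iter 3: done
  S: {a,b,c}  A: {b,d}  B: {b}

FIRST(A) = ["b", "d"]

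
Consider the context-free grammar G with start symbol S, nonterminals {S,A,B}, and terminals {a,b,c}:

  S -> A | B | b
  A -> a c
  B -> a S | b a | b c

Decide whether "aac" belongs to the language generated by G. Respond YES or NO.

CNF form of G:
  S -> T0 S | T0 T1 | T2 T0 | T2 T1 | b
  A -> T0 T1
  B -> T0 S | T2 T0 | T2 T1
  T0 -> a
  T1 -> c
  T2 -> b

CYK fill:
  [0..0]={T0}  "a"  orig:{}
  [1..1]={T0}  "a"  orig:{}
  [2..2]={T1}  "c"  orig:{}
  [0..1]=∅  "aa"
  [1..2]={A,S}  "ac"
  [0..2]={B,S}  "aac"

S ∈ T[0,2] ⇒ YES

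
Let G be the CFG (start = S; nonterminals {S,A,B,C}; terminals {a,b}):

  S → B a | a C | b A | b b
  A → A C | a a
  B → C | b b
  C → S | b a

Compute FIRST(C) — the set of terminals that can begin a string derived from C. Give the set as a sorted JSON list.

FIRST sets, iterate to fixpoint:
[1]
  A via A→a a: +{a}
  B via B→b b: +{b}
  C via C→b a: +{b}
  S via S→B a: +{b}
  S via S→a C: +{a}
  FIRST(S)={a,b}  FIRST(A)={a}  FIRST(B)={b}  FIRST(C)={b}
[2]
  C via C→S: +{a}
  FIRST(S)={a,b}  FIRST(A)={a}  FIRST(B)={b}  FIRST(C)={a,b}
[3]
  B via B→C: +{a}
  FIRST(S)={a,b}  FIRST(A)={a}  FIRST(B)={a,b}  FIRST(C)={a,b}
[4] (no change)
  FIRST(S)={a,b}  FIRST(A)={a}  FIRST(B)={a,b}  FIRST(C)={a,b}

FIRST(C) = ["a", "b"]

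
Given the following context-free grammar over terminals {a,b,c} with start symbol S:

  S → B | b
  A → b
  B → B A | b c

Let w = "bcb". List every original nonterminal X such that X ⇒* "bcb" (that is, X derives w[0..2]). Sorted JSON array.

CNF form of G:
  S -> B A | T0 T1 | b
  A -> b
  B -> B A | T0 T1
  T0 -> b
  T1 -> c

Fill CYK table bottom-up — only the sub-triangle for w[0..2]:
  [0..0]={A,S,T0}  "b"  orig:{A,S}
  [1..1]={T1}  "c"  orig:{}
  [2..2]={A,S,T0}  "b"  orig:{A,S}
  [0..1]={B,S}  "bc"
  [1..2]=∅  "cb"
  [0..2]={B,S}  "bcb"

Original NTs in T[0,2] deriving "bcb": ["B", "S"]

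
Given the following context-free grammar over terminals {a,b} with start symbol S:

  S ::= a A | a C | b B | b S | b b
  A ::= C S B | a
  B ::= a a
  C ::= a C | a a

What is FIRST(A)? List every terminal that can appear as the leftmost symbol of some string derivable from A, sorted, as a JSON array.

FIRST iteration:
iter 1:
  A via A→a: +{a}
  B via B→a a: +{a}
  C via C→a C: +{a}
  S via S→a A: +{a}
  S via S→b B: +{b}
  FIRST[S]={a,b}  FIRST[A]={a}  FIRST[B]={a}  FIRST[C]={a}
iter 2: done
  FIRST[S]={a,b}  FIRST[A]={a}  FIRST[B]={a}  FIRST[C]={a}

FIRST(A) = ["a"]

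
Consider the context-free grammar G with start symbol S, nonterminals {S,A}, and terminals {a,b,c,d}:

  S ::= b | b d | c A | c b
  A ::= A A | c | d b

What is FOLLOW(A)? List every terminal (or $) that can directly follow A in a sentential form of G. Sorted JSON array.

FIRST sets, iterate to fixpoint:
iter 1:
  A via A→c: +{c}
  A via A→d b: +{d}
  S via S→b: +{b}
  S via S→c A: +{c}
  FIRST(S)={b,c}  FIRST(A)={c,d}
iter 2: done
  FIRST(S)={b,c}  FIRST(A)={c,d}

FOLLOW iteration:
initialize: $ ∈ FOLLOW(S)
iter 1:
  A→A A: FOLLOW(A) ⊇ FIRST(A) = {c,d}; new: +{c,d}
  S→c A: FOLLOW(A) ⊇ FOLLOW(S) ⊇ {$}; new: +{$}
  S: {$}  A: {$,c,d}
iter 2: (stable)
  S: {$}  A: {$,c,d}

FOLLOW(A) = ["$", "c", "d"]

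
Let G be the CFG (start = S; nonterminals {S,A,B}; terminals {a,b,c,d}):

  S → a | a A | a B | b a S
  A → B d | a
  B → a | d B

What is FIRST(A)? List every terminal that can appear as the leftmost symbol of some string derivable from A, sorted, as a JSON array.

FIRST iteration:
round 1:
  A via A→a: +{a}
  B via B→a: +{a}
  B via B→d B: +{d}
  S via S→a: +{a}
  S via S→b a S: +{b}
  S: {a,b}  A: {a}  B: {a,d}
round 2:
  A via A→B d: +{d}
  S: {a,b}  A: {a,d}  B: {a,d}
round 3: (no change)
  S: {a,b}  A: {a,d}  B: {a,d}

FIRST(A) = ["a", "d"]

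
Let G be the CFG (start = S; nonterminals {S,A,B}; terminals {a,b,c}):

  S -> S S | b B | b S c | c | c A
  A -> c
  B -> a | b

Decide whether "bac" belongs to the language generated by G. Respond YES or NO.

Convert to CNF:
  S -> S S | T0 B | T0 X2 | T1 A | c
  A -> c
  B -> a | b
  T0 -> b
  T1 -> c
  X2 -> S T1

CYK fill:
  [0..0]={B,T0}  "b"  orig:{B}
  [1..1]={B}  "a"
  [2..2]={A,S,T1}  "c"  orig:{A,S}
  [0..1]={S}  "ba"
  [1..2]=∅  "ac"
  [0..2]={S,X2}  "bac"  orig:{S}

S ∈ T[0,2] ⇒ YES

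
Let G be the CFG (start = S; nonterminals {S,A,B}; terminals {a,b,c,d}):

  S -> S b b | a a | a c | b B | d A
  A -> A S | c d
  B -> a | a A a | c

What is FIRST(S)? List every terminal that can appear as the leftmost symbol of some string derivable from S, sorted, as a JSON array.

FIRST iteration:
pass 1:
  A via A→c d: +{c}
  B via B→a: +{a}
  B via B→c: +{c}
  S via S→a a: +{a}
  S via S→b B: +{b}
  S via S→d A: +{d}
  S: {a,b,d}  A: {c}  B: {a,c}
pass 2: (stable)
  S: {a,b,d}  A: {c}  B: {a,c}

FIRST(S) = ["a", "b", "d"]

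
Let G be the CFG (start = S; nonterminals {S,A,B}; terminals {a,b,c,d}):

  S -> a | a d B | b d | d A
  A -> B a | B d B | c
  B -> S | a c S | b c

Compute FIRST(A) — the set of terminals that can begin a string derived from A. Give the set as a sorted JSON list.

Compute FIRST by fixpoint:
pass 1:
  A via A→c: +{c}
  B via B→a c S: +{a}
  B via B→b c: +{b}
  S via S→a: +{a}
  S via S→b d: +{b}
  S via S→d A: +{d}
  FIRST(S)={a,b,d}  FIRST(A)={c}  FIRST(B)={a,b}
pass 2:
  A via A→B a: +{a,b}
  B via B→S: +{d}
  FIRST(S)={a,b,d}  FIRST(A)={a,b,c}  FIRST(B)={a,b,d}
pass 3:
  A via A→B a: +{d}
  FIRST(S)={a,b,d}  FIRST(A)={a,b,c,d}  FIRST(B)={a,b,d}
pass 4: — fixpoint
  FIRST(S)={a,b,d}  FIRST(A)={a,b,c,d}  FIRST(B)={a,b,d}

FIRST(A) = ["a", "b", "c", "d"]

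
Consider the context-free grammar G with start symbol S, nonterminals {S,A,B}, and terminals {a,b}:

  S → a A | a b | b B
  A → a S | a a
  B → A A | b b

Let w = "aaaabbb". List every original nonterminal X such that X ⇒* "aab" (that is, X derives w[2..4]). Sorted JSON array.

CNF form of G:
  S -> T0 A | T0 T1 | T1 B
  A -> T0 S | T0 T0
  B -> A A | T1 T1
  T0 -> a
  T1 -> b

CYK fill, restricted to cells inside w[2..4]:
  [2..2]={T0}  "a"  orig:{}
  [3..3]={T0}  "a"  orig:{}
  [4..4]={T1}  "b"  orig:{}
  [2..3]={A}  "aa"
  [3..4]={S}  "ab"
  [2..4]={A}  "aab"

Original NTs in T[2,4] deriving "aab": ["A"]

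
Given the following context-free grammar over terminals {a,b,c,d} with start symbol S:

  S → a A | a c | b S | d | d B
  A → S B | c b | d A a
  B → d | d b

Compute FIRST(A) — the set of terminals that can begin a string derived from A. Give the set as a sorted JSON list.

FIRST iteration:
round 1:
  A via A→c b: +{c}
  A via A→d A a: +{d}
  B via B→d: +{d}
  S via S→a A: +{a}
  S via S→b S: +{b}
  S via S→d: +{d}
  S: {a,b,d}  A: {c,d}  B: {d}
round 2:
  A via A→S B: +{a,b}
  S: {a,b,d}  A: {a,b,c,d}  B: {d}
round 3: — fixpoint
  S: {a,b,d}  A: {a,b,c,d}  B: {d}

FIRST(A) = ["a", "b", "c", "d"]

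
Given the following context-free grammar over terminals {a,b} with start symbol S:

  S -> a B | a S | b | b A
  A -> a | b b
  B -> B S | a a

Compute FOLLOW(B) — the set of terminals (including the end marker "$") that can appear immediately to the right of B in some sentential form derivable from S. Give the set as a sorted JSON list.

FIRST sets, iterate to fixpoint:
iter 1:
  A via A→a: +{a}
  A via A→b b: +{b}
  B via B→a a: +{a}
  S via S→a B: +{a}
  S via S→b: +{b}
  FIRST[S]={a,b}  FIRST[A]={a,b}  FIRST[B]={a}
iter 2: (stable)
  FIRST[S]={a,b}  FIRST[A]={a,b}  FIRST[B]={a}

Compute FOLLOW by fixpoint:
FOLLOW(S) := {$}
pass 1:
  B→B S: FOLLOW(B) ⊇ FIRST(S) = {a,b}; new: +{a,b}
  B→B S: FOLLOW(S) ⊇ FOLLOW(B) ⊇ {a,b}; new: +{a,b}
  S→a B: FOLLOW(B) ⊇ FOLLOW(S) ⊇ {$,a,b}; new: +{$}
  S→b A: FOLLOW(A) ⊇ FOLLOW(S) ⊇ {$,a,b}; new: +{$,a,b}
  FOLLOW[S]={$,a,b}  FOLLOW[A]={$,a,b}  FOLLOW[B]={$,a,b}
pass 2: (no change)
  FOLLOW[S]={$,a,b}  FOLLOW[A]={$,a,b}  FOLLOW[B]={$,a,b}

FOLLOW(B) = ["$", "a", "b"]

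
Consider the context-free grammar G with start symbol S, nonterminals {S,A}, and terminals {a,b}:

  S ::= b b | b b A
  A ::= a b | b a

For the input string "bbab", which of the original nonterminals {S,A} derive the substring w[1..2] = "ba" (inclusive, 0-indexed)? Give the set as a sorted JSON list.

Convert to CNF:
  S -> T1 T1 | T1 X2
  A -> T0 T1 | T1 T0
  T0 -> a
  T1 -> b
  X2 -> T1 A

CYK table (by increasing span) (cells [i..j] with 1 ≤ i ≤ j ≤ 2 only):
  T[1,1] 'b' = {T1}  orig:{}
  T[2,2] 'a' = {T0}  orig:{}
  T[1,2] 'ba' = {A}

Original NTs in T[1,2] deriving "ba": ["A"]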